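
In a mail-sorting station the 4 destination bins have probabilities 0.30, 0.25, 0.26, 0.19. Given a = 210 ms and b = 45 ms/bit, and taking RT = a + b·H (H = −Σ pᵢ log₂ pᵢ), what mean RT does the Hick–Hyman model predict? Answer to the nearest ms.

Entropy contributions −pᵢ log₂ pᵢ: 0.5211, 0.5000, 0.5053, 0.4552; sum H = 1.9816 bits.
RT = a + bH = 210 + 45·1.9816 = 299.17 ms.

299 ms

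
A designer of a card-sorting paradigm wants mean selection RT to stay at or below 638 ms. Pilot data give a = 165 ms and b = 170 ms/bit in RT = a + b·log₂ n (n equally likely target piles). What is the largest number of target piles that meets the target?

170·log₂ n ≤ 638 − 165 = 473, giving log₂ n ≤ 2.7824 and n ≤ 6.880. The largest whole number is 6.

6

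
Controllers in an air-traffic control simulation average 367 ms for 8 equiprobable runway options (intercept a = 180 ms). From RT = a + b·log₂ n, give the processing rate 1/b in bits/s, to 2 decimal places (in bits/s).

16.04 bits/s

Choice component = 367 − 180 = 187 ms over log₂(8) = 3 bits.
b = 187 / 3 = 62.333 ms/bit, so 1/b = 16.043 bits/s.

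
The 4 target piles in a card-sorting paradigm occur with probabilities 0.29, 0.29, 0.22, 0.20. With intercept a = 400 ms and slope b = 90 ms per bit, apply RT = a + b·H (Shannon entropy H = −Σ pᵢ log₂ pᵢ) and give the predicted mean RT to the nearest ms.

H = 0.29·log₂(1/0.29) + 0.29·log₂(1/0.29) + 0.22·log₂(1/0.22) + 0.20·log₂(1/0.20) = 1.9808 bits.
RT = 400 + 90 × 1.9808 = 578.27 ms.

578 ms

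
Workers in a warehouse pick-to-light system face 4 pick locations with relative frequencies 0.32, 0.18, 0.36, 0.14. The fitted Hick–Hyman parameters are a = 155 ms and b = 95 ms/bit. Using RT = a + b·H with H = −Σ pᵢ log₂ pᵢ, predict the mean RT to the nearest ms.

335 ms

Entropy contributions −pᵢ log₂ pᵢ: 0.5260, 0.4453, 0.5306, 0.3971; sum H = 1.8991 bits.
RT = a + bH = 155 + 95·1.8991 = 335.41 ms.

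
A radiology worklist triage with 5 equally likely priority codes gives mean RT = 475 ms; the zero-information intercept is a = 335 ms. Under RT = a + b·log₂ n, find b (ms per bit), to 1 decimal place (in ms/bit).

60.3 ms/bit

b = (475 − 335) / log₂(5) = 140 / 2.3219 = 60.295 ms/bit.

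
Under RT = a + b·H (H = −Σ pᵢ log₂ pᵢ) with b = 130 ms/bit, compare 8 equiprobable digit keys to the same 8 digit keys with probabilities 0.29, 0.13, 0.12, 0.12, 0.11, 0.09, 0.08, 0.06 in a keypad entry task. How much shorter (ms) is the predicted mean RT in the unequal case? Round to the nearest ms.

22 ms

Equiprobable entropy H₀ = log₂ 8 = 3.0000 bits.
Skewed entropy H = −Σ pᵢ log₂ pᵢ = 2.8327 bits.
ΔRT = b·(H₀ − H) = 130 × 0.1673 = 21.75 ms.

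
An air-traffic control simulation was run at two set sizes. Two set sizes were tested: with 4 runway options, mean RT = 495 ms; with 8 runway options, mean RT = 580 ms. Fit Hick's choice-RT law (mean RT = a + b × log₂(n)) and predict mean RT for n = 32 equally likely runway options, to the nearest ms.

750 ms

With log₂ n on the abscissa the relation is linear; from the two conditions:
  b = (580 − 495) / (log₂ 8 − log₂ 4) = 85 / (3 − 2) = 85 ms/bit
  a = 495 − 85 × 2 = 325 ms
Then RT(32) = 325 + 85 × log₂ 32 = 325 + 85 × 5 ≈ 750.000 ms.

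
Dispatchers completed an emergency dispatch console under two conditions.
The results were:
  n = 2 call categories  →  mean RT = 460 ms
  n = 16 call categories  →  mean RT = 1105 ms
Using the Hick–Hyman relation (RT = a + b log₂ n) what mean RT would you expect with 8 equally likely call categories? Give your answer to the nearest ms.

RT is linear in log₂ n, so two points fix the line:
  b = (1105 − 460) / (log₂ 16 − log₂ 2) = 645 / (4 − 1) = 215 ms/bit
  a = 460 − 215 × 1 = 245 ms
Then RT(8) = 245 + 215 × log₂ 8 = 245 + 215 × 3 ≈ 890.000 ms.

890 ms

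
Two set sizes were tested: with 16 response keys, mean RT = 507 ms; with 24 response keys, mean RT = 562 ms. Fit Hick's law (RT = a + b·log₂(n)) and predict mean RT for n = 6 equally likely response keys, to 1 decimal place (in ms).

374.0 ms

RT is linear in log₂ n, so two points fix the line:
  b = (562 − 507) / (log₂ 24 − log₂ 16) = 55 / (4.5850 − 4) = 94.023 ms/bit
  a = 507 − 94.023 × 4 = 130.908 ms
Then RT(6) = 130.908 + 94.023 × log₂ 6 = 130.908 + 94.023 × 2.5850 ≈ 373.954 ms.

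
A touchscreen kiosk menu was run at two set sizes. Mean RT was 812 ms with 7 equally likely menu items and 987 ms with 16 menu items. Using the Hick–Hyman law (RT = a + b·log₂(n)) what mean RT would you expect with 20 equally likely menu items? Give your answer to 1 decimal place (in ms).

With log₂ n on the abscissa the relation is linear; from the two conditions:
  b = (987 − 812) / (log₂ 16 − log₂ 7) = 175 / (4 − 2.8074) = 146.733 ms/bit
  a = 812 − 146.733 × 2.8074 = 400.069 ms
Then RT(20) = 400.069 + 146.733 × log₂ 20 = 400.069 + 146.733 × 4.3219 ≈ 1034.237 ms.

1034.2 ms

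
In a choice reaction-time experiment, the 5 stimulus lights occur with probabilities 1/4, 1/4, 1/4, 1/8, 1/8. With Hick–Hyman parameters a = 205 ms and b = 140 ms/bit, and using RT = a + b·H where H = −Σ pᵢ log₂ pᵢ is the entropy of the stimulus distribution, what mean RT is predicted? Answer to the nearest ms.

Each term −pᵢ log₂ pᵢ: 0.25·2 + 0.25·2 + 0.25·2 + 0.125·3 + 0.125·3; summed, H = 2.250 bits.
Mean RT = a + bH = 205 + 140·2.250 = 520.00 ms.

520 ms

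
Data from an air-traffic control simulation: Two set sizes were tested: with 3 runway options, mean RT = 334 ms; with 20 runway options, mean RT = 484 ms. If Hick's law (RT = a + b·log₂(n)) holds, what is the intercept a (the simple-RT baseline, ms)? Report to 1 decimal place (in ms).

247.1 ms

The slope on a log₂ axis is (484 − 334) / (4.3219 − 1.5850) = 54.805 ms/bit.
Intercept: a = 334 − 54.805·log₂(3) = 247.136 ms.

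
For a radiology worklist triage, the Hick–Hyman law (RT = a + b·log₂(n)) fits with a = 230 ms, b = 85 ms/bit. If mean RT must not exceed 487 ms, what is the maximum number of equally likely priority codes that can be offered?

Set 230 + 85·log₂ n ≤ 487 → log₂ n ≤ (487 − 230)/85 = 3.0235.
So n ≤ 2^3.0235 = 8.132; the largest integer n is 8.

8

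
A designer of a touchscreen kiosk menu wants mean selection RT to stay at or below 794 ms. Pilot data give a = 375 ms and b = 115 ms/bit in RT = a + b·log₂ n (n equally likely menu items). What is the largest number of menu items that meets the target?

Information budget: (794 − 375)/115 = 3.6435 bits, so n ≤ 2^3.6435 = 12.497 → at most 12.

12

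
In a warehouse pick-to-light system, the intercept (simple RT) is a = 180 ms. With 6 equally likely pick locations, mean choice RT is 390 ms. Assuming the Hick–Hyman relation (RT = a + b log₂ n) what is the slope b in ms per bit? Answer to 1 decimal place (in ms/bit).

6 alternatives carry log₂ 6 = 2.5850 bits; the choice cost is 390 − 180 = 210 ms, so b = 210/2.5850 = 81.239 ms/bit.

81.2 ms/bit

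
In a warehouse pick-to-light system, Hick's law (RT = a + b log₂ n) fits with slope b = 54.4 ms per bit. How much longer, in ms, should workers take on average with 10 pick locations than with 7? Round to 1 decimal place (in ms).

28.0 ms

ΔRT = (a + b log₂ n₂) − (a + b log₂ n₁) = b·(log₂ n₂ − log₂ n₁).
log₂(10) − log₂(7) = 3.3219 − 2.8074 = 0.5146.
ΔRT = 54.4 × 0.5146 = 27.993 ms.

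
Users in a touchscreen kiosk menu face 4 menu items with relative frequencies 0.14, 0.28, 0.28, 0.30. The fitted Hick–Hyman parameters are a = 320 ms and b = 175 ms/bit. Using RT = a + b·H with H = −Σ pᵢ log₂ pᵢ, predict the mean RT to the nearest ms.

Entropy contributions −pᵢ log₂ pᵢ: 0.3971, 0.5142, 0.5142, 0.5211; sum H = 1.9466 bits.
RT = a + bH = 320 + 175·1.9466 = 660.66 ms.

661 ms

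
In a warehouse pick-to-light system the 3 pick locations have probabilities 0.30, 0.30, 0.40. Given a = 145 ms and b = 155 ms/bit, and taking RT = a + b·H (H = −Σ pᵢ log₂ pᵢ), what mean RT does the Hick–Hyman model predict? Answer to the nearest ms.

H = 0.30·log₂(1/0.30) + 0.30·log₂(1/0.30) + 0.40·log₂(1/0.40) = 1.5710 bits.
RT = 145 + 155 × 1.5710 = 388.50 ms.

388 ms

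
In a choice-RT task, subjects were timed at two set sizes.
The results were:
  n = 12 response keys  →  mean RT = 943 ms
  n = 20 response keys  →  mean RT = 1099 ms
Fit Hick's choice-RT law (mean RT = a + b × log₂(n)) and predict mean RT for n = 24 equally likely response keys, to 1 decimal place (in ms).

1154.7 ms

Solve the two-equation system in a and b:
  b = (1099 − 943) / (log₂ 20 − log₂ 12) = 156 / (4.3219 − 3.5850) = 211.679 ms/bit
  a = 943 − 211.679 × 3.5850 = 184.139 ms
Then RT(24) = 184.139 + 211.679 × log₂ 24 = 184.139 + 211.679 × 4.5850 ≈ 1154.679 ms.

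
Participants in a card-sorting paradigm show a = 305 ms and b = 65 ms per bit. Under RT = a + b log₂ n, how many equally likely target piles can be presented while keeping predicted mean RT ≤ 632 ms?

32

Set 305 + 65·log₂ n ≤ 632 → log₂ n ≤ (632 − 305)/65 = 5.0308.
So n ≤ 2^5.0308 = 32.690; the largest integer n is 32.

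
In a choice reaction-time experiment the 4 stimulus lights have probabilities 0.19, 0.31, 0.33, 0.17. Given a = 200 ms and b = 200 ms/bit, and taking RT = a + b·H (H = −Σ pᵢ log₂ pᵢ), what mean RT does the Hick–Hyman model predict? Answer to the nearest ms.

Entropy contributions −pᵢ log₂ pᵢ: 0.4552, 0.5238, 0.5278, 0.4346; sum H = 1.9414 bits.
RT = a + bH = 200 + 200·1.9414 = 588.29 ms.

588 ms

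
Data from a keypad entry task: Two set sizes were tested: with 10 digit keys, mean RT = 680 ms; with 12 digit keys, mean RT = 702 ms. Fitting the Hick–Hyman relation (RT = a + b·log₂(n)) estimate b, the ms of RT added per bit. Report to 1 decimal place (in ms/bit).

b = (RT₂ − RT₁)/(log₂ n₂ − log₂ n₁) = (702 − 680)/(3.5850 − 3.3219) = 83.639 ms/bit.

83.6 ms/bit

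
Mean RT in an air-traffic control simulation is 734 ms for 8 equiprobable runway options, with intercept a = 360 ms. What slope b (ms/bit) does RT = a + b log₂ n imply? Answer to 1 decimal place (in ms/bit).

log₂(8) = 3 bits.
b = (RT − a)/log₂ n = (734 − 360) / 3 = 124.667 ms/bit.

124.7 ms/bit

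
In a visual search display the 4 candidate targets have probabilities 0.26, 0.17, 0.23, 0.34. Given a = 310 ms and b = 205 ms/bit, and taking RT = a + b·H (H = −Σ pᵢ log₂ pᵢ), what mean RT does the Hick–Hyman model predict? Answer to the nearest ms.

711 ms

Entropy contributions −pᵢ log₂ pᵢ: 0.5053, 0.4346, 0.4877, 0.5292; sum H = 1.9567 bits.
RT = a + bH = 310 + 205·1.9567 = 711.13 ms.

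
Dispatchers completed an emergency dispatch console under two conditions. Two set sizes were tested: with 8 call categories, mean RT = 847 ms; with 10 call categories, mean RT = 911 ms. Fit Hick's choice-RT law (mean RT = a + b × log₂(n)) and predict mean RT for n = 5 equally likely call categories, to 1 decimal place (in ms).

Solve the two-equation system in a and b:
  b = (911 − 847) / (log₂ 10 − log₂ 8) = 64 / (3.3219 − 3) = 198.802 ms/bit
  a = 847 − 198.802 × 3 = 250.594 ms
Then RT(5) = 250.594 + 198.802 × log₂ 5 = 250.594 + 198.802 × 2.3219 ≈ 712.198 ms.

712.2 ms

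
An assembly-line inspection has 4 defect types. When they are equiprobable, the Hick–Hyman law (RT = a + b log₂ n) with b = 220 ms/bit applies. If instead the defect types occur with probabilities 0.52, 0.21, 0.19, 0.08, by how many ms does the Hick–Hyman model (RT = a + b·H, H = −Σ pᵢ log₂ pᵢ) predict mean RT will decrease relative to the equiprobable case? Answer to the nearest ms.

The RT saving is b·ΔH. Equiprobable H₀ = log₂(4) = 2.0000 bits; with the given probabilities H = 1.7101 bits.
b·(H₀ − H) = 220 × (2.0000 − 1.7101) = 63.77 ms.

64 ms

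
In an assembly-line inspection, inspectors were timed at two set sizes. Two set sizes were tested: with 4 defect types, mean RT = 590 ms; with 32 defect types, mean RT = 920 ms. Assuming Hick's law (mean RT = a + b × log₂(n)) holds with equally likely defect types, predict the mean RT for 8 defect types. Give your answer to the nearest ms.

700 ms

Solve the two-equation system in a and b:
  b = (920 − 590) / (log₂ 32 − log₂ 4) = 330 / (5 − 2) = 110 ms/bit
  a = 590 − 110 × 2 = 370 ms
Then RT(8) = 370 + 110 × log₂ 8 = 370 + 110 × 3 ≈ 700.000 ms.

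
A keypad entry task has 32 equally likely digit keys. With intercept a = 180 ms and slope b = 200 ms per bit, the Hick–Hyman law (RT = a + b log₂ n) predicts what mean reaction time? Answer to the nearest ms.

1180 ms

log₂(32) = 5 bits, so RT = 180 + 200 × 5 ≈ 1180.000 ms.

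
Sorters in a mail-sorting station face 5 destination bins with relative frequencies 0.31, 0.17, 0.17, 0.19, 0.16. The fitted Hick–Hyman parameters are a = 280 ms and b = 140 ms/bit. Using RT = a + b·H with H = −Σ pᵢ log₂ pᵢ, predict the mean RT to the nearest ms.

598 ms

H = 0.31·log₂(1/0.31) + 0.17·log₂(1/0.17) + 0.17·log₂(1/0.17) + 0.19·log₂(1/0.19) + 0.16·log₂(1/0.16) = 2.2712 bits.
RT = 280 + 140 × 2.2712 = 597.97 ms.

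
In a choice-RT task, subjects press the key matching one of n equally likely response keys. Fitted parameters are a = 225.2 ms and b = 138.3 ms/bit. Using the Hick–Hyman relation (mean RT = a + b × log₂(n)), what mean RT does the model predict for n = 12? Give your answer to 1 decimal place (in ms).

log₂(12) = 3.5850 bits, so RT = 225.2 + 138.3 × 3.5850 ≈ 721.000 ms.

721.0 ms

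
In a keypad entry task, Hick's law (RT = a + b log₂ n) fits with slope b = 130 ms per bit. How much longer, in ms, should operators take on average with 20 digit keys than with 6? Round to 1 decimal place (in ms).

ΔRT = (a + b log₂ n₂) − (a + b log₂ n₁) = b·(log₂ n₂ − log₂ n₁).
log₂(20) − log₂(6) = 4.3219 − 2.5850 = 1.7370.
ΔRT = 130 × 1.7370 = 225.806 ms.

225.8 ms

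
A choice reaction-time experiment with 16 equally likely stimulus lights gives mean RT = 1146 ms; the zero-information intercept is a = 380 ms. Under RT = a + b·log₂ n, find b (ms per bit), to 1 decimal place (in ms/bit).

16 alternatives carry log₂ 16 = 4 bits; the choice cost is 1146 − 380 = 766 ms, so b = 766/4 = 191.500 ms/bit.

191.5 ms/bit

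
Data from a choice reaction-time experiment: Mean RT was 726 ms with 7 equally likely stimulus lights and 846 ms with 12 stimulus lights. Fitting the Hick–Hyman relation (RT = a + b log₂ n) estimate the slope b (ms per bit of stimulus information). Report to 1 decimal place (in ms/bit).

The slope on a log₂ axis is (846 − 726) / (3.5850 − 2.8074) = 154.319 ms/bit.

154.3 ms/bit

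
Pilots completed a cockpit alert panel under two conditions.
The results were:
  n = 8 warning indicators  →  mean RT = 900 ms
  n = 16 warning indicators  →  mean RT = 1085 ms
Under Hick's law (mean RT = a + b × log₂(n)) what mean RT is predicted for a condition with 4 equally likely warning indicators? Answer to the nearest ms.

715 ms

RT is linear in log₂ n, so two points fix the line:
  b = (1085 − 900) / (log₂ 16 − log₂ 8) = 185 / (4 − 3) = 185 ms/bit
  a = 900 − 185 × 3 = 345 ms
Then RT(4) = 345 + 185 × log₂ 4 = 345 + 185 × 2 ≈ 715.000 ms.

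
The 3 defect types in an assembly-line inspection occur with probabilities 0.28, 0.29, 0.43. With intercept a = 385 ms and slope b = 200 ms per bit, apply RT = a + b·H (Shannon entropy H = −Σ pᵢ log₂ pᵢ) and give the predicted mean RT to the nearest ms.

Entropy contributions −pᵢ log₂ pᵢ: 0.5142, 0.5179, 0.5236; sum H = 1.5557 bits.
RT = a + bH = 385 + 200·1.5557 = 696.14 ms.

696 ms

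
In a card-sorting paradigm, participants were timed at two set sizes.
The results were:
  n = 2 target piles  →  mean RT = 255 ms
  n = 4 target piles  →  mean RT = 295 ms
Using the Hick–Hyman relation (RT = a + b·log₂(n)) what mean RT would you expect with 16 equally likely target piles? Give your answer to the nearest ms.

RT is linear in log₂ n, so two points fix the line:
  b = (295 − 255) / (log₂ 4 − log₂ 2) = 40 / (2 − 1) = 40 ms/bit
  a = 255 − 40 × 1 = 215 ms
Then RT(16) = 215 + 40 × log₂ 16 = 215 + 40 × 4 ≈ 375.000 ms.

375 ms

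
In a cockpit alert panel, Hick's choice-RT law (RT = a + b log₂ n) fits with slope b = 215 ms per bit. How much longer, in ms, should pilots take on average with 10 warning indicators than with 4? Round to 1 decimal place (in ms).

Only the slope matters, since a is common to both: ΔRT = b·log₂(n₂/n₁).
log₂(10) − log₂(4) = 3.3219 − 2 = 1.3219.
ΔRT = 215 × 1.3219 = 284.215 ms.

284.2 ms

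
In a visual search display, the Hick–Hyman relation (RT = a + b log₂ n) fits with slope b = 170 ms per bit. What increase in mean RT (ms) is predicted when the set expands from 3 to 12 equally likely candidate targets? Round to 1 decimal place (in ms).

The intercept a cancels: ΔRT = b·(log₂ n₂ − log₂ n₁) = b·log₂(n₂/n₁).
log₂(12) − log₂(3) = log₂(12/3) = log₂(4) = 2.
ΔRT = 170 × 2.0000 = 340.000 ms.

340.0 ms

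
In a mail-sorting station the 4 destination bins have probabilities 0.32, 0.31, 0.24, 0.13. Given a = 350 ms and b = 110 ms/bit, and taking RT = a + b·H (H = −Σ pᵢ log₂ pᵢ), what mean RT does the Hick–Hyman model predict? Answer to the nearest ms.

Entropy contributions −pᵢ log₂ pᵢ: 0.5260, 0.5238, 0.4941, 0.3826; sum H = 1.9266 bits.
RT = a + bH = 350 + 110·1.9266 = 561.93 ms.

562 ms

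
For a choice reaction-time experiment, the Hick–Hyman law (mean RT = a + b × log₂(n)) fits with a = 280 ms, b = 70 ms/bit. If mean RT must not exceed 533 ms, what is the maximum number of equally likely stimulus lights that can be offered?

12

Set 280 + 70·log₂ n ≤ 533 → log₂ n ≤ (533 − 280)/70 = 3.6143.
So n ≤ 2^3.6143 = 12.246; the largest integer n is 12.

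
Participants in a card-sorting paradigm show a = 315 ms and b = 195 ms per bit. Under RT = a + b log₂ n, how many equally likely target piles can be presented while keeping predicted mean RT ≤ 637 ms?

3

Set 315 + 195·log₂ n ≤ 637 → log₂ n ≤ (637 − 315)/195 = 1.6513.
So n ≤ 2^1.6513 = 3.141; the largest integer n is 3.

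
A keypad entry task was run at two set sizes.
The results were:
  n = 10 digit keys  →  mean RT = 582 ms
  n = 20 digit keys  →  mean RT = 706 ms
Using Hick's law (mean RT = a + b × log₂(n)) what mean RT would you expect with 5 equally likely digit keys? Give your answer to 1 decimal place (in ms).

RT is linear in log₂ n, so two points fix the line:
  b = (706 − 582) / (log₂ 20 − log₂ 10) = 124 / (4.3219 − 3.3219) = 124.000 ms/bit
  a = 582 − 124.000 × 3.3219 = 170.081 ms
Then RT(5) = 170.081 + 124.000 × log₂ 5 = 170.081 + 124.000 × 2.3219 ≈ 458.000 ms.

458.0 ms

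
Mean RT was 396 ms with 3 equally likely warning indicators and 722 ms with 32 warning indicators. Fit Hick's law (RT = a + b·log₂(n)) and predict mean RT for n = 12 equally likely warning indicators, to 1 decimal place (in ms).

Solve the two-equation system in a and b:
  b = (722 − 396) / (log₂ 32 − log₂ 3) = 326 / (5 − 1.5850) = 95.460 ms/bit
  a = 396 − 95.460 × 1.5850 = 244.699 ms
Then RT(12) = 244.699 + 95.460 × log₂ 12 = 244.699 + 95.460 × 3.5850 ≈ 586.920 ms.

586.9 ms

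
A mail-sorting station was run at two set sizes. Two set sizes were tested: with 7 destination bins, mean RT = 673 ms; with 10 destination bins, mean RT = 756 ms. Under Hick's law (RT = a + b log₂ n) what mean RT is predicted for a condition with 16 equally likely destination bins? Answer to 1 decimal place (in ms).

865.4 ms

Fit slope and intercept:
  b = (756 − 673) / (log₂ 10 − log₂ 7) = 83 / (3.3219 − 2.8074) = 161.299 ms/bit
  a = 673 − 161.299 × 2.8074 = 220.177 ms
Then RT(16) = 220.177 + 161.299 × log₂ 16 = 220.177 + 161.299 × 4 ≈ 865.372 ms.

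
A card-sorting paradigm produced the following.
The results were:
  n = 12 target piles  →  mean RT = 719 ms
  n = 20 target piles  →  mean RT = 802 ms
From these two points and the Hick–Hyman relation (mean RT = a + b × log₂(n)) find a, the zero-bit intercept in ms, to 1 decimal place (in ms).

b = (RT₂ − RT₁)/(log₂ n₂ − log₂ n₁) = (802 − 719)/(4.3219 − 3.5850) = 112.624 ms/bit.
a = RT₁ − b·log₂ n₁ = 719 − 112.624 × 3.5850 = 315.247 ms.

315.2 ms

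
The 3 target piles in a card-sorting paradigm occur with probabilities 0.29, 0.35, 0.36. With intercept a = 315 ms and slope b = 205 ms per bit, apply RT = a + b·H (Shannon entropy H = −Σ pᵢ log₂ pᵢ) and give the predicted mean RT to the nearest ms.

639 ms

Entropy contributions −pᵢ log₂ pᵢ: 0.5179, 0.5301, 0.5306; sum H = 1.5786 bits.
RT = a + bH = 315 + 205·1.5786 = 638.62 ms.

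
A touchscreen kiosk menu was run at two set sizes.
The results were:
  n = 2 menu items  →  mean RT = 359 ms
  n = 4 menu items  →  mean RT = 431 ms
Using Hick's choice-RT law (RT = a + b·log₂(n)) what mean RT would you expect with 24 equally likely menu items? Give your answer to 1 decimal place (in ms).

RT is linear in log₂ n, so two points fix the line:
  b = (431 − 359) / (log₂ 4 − log₂ 2) = 72 / (2 − 1) = 72.000 ms/bit
  a = 359 − 72.000 × 1 = 287.000 ms
Then RT(24) = 287.000 + 72.000 × log₂ 24 = 287.000 + 72.000 × 4.5850 ≈ 617.117 ms.

617.1 ms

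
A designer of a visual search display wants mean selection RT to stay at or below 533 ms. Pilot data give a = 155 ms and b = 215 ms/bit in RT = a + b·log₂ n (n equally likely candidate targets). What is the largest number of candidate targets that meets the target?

Set 155 + 215·log₂ n ≤ 533 → log₂ n ≤ (533 − 155)/215 = 1.7581.
So n ≤ 2^1.7581 = 3.383; the largest integer n is 3.

3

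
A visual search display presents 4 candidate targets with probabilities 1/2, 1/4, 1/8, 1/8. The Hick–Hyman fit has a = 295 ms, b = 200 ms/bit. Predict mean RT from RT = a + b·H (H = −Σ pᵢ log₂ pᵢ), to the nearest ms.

645 ms

Each term −pᵢ log₂ pᵢ: 0.5·1 + 0.25·2 + 0.125·3 + 0.125·3; summed, H = 1.750 bits.
Mean RT = a + bH = 295 + 200·1.750 = 645.00 ms.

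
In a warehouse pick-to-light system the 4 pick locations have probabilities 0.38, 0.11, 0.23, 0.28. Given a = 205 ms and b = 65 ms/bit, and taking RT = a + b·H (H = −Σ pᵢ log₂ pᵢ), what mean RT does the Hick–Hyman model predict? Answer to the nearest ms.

327 ms

Entropy contributions −pᵢ log₂ pᵢ: 0.5305, 0.3503, 0.4877, 0.5142; sum H = 1.8826 bits.
RT = a + bH = 205 + 65·1.8826 = 327.37 ms.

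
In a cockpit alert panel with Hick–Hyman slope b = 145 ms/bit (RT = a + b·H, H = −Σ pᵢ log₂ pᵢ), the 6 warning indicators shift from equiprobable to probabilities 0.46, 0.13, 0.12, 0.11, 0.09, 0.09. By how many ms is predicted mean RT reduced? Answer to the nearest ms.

Equiprobable entropy H₀ = log₂ 6 = 2.5850 bits.
Skewed entropy H = −Σ pᵢ log₂ pᵢ = 2.2406 bits.
ΔRT = b·(H₀ − H) = 145 × 0.3443 = 49.93 ms.

50 ms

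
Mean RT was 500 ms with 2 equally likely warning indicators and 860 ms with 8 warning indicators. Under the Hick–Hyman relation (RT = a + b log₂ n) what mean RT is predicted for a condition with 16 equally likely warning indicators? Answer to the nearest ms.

Solve the two-equation system in a and b:
  b = (860 − 500) / (log₂ 8 − log₂ 2) = 360 / (3 − 1) = 180 ms/bit
  a = 500 − 180 × 1 = 320 ms
Then RT(16) = 320 + 180 × log₂ 16 = 320 + 180 × 4 ≈ 1040.000 ms.

1040 ms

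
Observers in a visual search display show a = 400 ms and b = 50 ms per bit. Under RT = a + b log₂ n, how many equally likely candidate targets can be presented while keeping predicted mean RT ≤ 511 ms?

4

Set 400 + 50·log₂ n ≤ 511 → log₂ n ≤ (511 − 400)/50 = 2.2200.
So n ≤ 2^2.2200 = 4.659; the largest integer n is 4.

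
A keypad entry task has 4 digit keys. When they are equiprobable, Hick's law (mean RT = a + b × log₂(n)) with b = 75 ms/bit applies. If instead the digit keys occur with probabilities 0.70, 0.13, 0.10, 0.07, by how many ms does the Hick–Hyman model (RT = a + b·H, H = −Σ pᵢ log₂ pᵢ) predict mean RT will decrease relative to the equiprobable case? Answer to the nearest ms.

49 ms

Equiprobable entropy H₀ = log₂ 4 = 2.0000 bits.
Skewed entropy H = −Σ pᵢ log₂ pᵢ = 1.3436 bits.
ΔRT = b·(H₀ − H) = 75 × 0.6564 = 49.23 ms.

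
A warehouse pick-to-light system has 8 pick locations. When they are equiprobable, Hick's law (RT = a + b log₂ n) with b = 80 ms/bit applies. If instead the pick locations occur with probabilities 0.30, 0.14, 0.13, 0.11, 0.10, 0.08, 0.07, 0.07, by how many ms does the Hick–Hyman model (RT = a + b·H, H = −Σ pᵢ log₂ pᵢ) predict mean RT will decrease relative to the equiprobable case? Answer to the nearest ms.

15 ms

The RT saving is b·ΔH. Equiprobable H₀ = log₂(8) = 3.0000 bits; with the given probabilities H = 2.8119 bits.
b·(H₀ − H) = 80 × (3.0000 − 2.8119) = 15.04 ms.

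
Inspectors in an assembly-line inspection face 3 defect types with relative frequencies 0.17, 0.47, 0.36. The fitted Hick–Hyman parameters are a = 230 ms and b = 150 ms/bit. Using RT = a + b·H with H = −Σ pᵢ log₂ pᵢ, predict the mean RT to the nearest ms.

H = 0.17·log₂(1/0.17) + 0.47·log₂(1/0.47) + 0.36·log₂(1/0.36) = 1.4772 bits.
RT = 230 + 150 × 1.4772 = 451.57 ms.

452 ms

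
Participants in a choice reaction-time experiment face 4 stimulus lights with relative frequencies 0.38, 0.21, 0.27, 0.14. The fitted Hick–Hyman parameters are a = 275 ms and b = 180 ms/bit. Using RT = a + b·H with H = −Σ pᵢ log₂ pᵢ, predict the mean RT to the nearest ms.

Entropy contributions −pᵢ log₂ pᵢ: 0.5305, 0.4728, 0.5100, 0.3971; sum H = 1.9104 bits.
RT = a + bH = 275 + 180·1.9104 = 618.87 ms.

619 ms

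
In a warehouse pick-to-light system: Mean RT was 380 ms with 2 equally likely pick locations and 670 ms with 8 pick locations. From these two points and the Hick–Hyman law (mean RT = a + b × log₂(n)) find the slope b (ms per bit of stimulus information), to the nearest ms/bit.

b = (RT₂ − RT₁)/(log₂ n₂ − log₂ n₁) = (670 − 380)/(3 − 1) = 145 ms/bit.

145 ms/bit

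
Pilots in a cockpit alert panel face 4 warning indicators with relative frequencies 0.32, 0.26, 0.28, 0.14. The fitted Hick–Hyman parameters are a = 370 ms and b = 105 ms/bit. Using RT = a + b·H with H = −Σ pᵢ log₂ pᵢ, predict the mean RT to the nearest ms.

574 ms

Entropy contributions −pᵢ log₂ pᵢ: 0.5260, 0.5053, 0.5142, 0.3971; sum H = 1.9427 bits.
RT = a + bH = 370 + 105·1.9427 = 573.98 ms.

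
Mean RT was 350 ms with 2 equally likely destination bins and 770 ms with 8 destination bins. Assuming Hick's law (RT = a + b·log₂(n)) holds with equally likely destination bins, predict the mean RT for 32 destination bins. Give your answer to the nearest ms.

Fit slope and intercept:
  b = (770 − 350) / (log₂ 8 − log₂ 2) = 420 / (3 − 1) = 210 ms/bit
  a = 350 − 210 × 1 = 140 ms
Then RT(32) = 140 + 210 × log₂ 32 = 140 + 210 × 5 ≈ 1190.000 ms.

1190 ms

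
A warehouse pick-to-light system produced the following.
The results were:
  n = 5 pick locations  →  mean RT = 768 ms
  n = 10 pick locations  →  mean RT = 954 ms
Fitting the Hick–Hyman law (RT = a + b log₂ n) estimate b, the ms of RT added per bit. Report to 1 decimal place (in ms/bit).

186.0 ms/bit

The slope on a log₂ axis is (954 − 768) / (3.3219 − 2.3219) = 186.000 ms/bit.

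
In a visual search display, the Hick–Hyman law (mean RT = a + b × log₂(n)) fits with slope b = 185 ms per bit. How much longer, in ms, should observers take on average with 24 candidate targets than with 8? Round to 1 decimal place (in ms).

293.2 ms

Only the slope matters, since a is common to both: ΔRT = b·log₂(n₂/n₁).
log₂(24) − log₂(8) = 4.5850 − 3 = 1.5850.
ΔRT = 185 × 1.5850 = 293.218 ms.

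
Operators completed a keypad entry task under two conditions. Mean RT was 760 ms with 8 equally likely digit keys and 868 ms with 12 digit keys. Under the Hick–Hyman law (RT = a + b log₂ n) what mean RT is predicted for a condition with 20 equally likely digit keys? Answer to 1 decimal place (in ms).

Fit slope and intercept:
  b = (868 − 760) / (log₂ 12 − log₂ 8) = 108 / (3.5850 − 3) = 184.627 ms/bit
  a = 760 − 184.627 × 3 = 206.118 ms
Then RT(20) = 206.118 + 184.627 × log₂ 20 = 206.118 + 184.627 × 4.3219 ≈ 1004.064 ms.

1004.1 ms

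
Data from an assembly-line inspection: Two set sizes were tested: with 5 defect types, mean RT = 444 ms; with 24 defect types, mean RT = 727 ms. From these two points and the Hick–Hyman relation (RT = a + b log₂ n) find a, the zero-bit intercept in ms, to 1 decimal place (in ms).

153.6 ms

b = (RT₂ − RT₁)/(log₂ n₂ − log₂ n₁) = (727 − 444)/(4.5850 − 2.3219) = 125.053 ms/bit.
a = RT₁ − b·log₂ n₁ = 444 − 125.053 × 2.3219 = 153.635 ms.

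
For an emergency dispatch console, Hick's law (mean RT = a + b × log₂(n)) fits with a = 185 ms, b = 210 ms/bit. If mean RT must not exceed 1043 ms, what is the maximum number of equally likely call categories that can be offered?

16

Set 185 + 210·log₂ n ≤ 1043 → log₂ n ≤ (1043 − 185)/210 = 4.0857.
So n ≤ 2^4.0857 = 16.979; the largest integer n is 16.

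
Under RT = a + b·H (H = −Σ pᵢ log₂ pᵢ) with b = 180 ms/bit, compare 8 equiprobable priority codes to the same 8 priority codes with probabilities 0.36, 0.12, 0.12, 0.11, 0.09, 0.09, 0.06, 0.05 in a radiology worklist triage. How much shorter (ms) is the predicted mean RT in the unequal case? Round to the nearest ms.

Equiprobable entropy H₀ = log₂ 8 = 3.0000 bits.
Skewed entropy H = −Σ pᵢ log₂ pᵢ = 2.7000 bits.
ΔRT = b·(H₀ − H) = 180 × 0.3000 = 54.00 ms.

54 ms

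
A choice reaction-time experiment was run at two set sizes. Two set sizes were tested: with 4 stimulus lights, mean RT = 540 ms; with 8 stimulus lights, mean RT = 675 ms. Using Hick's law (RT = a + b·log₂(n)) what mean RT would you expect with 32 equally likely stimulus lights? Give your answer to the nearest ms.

945 ms

Solve the two-equation system in a and b:
  b = (675 − 540) / (log₂ 8 − log₂ 4) = 135 / (3 − 2) = 135 ms/bit
  a = 540 − 135 × 2 = 270 ms
Then RT(32) = 270 + 135 × log₂ 32 = 270 + 135 × 5 ≈ 945.000 ms.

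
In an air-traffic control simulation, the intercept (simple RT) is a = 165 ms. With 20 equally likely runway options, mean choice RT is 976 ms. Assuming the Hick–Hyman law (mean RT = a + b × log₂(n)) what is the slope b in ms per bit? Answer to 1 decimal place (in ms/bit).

187.6 ms/bit

log₂(20) = 4.3219 bits.
b = (RT − a)/log₂ n = (976 − 165) / 4.3219 = 187.648 ms/bit.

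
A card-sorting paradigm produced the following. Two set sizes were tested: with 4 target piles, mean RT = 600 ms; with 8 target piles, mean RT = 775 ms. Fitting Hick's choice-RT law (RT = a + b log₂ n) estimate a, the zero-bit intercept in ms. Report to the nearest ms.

The slope on a log₂ axis is (775 − 600) / (3 − 2) = 175 ms/bit.
a = RT₁ − b·log₂ n₁ = 600 − 175 × 2 = 250.000 ms.

250 ms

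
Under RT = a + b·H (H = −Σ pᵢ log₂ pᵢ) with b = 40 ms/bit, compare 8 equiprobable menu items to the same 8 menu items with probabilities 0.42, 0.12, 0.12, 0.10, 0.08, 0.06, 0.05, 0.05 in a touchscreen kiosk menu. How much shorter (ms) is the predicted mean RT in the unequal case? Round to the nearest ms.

The RT saving is b·ΔH. Equiprobable H₀ = log₂(8) = 3.0000 bits; with the given probabilities H = 2.5592 bits.
b·(H₀ − H) = 40 × (3.0000 − 2.5592) = 17.63 ms.

18 ms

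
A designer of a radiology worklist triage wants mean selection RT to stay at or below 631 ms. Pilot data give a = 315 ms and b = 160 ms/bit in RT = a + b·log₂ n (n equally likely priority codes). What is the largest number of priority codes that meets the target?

3

160·log₂ n ≤ 631 − 315 = 316, giving log₂ n ≤ 1.9750 and n ≤ 3.931. The largest whole number is 3.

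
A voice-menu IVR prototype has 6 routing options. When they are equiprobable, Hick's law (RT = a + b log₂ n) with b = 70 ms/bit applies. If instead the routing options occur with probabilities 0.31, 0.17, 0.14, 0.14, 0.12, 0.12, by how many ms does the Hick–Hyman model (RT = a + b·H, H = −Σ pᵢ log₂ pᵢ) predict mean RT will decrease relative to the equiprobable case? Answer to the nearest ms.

7 ms

Equiprobable entropy H₀ = log₂ 6 = 2.5850 bits.
Skewed entropy H = −Σ pᵢ log₂ pᵢ = 2.4867 bits.
ΔRT = b·(H₀ − H) = 70 × 0.0982 = 6.88 ms.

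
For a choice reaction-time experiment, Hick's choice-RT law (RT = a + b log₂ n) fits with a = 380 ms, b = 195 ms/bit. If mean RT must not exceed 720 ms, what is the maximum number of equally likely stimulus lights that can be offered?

Information budget: (720 − 380)/195 = 1.7436 bits, so n ≤ 2^1.7436 = 3.349 → at most 3.

3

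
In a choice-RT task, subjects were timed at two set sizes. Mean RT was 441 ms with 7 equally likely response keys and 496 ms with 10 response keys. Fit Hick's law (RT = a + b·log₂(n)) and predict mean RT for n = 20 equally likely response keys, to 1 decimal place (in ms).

602.9 ms

RT is linear in log₂ n, so two points fix the line:
  b = (496 − 441) / (log₂ 10 − log₂ 7) = 55 / (3.3219 − 2.8074) = 106.885 ms/bit
  a = 441 − 106.885 × 2.8074 = 140.937 ms
Then RT(20) = 140.937 + 106.885 × log₂ 20 = 140.937 + 106.885 × 4.3219 ≈ 602.885 ms.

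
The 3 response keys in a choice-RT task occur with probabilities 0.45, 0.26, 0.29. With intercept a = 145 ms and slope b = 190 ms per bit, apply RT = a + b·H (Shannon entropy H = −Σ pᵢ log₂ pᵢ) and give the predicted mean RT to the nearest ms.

H = 0.45·log₂(1/0.45) + 0.26·log₂(1/0.26) + 0.29·log₂(1/0.29) = 1.5416 bits.
RT = 145 + 190 × 1.5416 = 437.90 ms.

438 ms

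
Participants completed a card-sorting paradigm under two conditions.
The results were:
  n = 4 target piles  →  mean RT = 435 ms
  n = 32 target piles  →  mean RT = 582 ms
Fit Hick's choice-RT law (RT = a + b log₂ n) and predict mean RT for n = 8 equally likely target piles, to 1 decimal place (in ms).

With log₂ n on the abscissa the relation is linear; from the two conditions:
  b = (582 − 435) / (log₂ 32 − log₂ 4) = 147 / (5 − 2) = 49.000 ms/bit
  a = 435 − 49.000 × 2 = 337.000 ms
Then RT(8) = 337.000 + 49.000 × log₂ 8 = 337.000 + 49.000 × 3 ≈ 484.000 ms.

484.0 ms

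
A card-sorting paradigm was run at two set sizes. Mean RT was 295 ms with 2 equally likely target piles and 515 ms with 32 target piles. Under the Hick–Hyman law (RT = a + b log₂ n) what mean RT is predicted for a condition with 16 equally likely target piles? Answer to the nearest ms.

Fit slope and intercept:
  b = (515 − 295) / (log₂ 32 − log₂ 2) = 220 / (5 − 1) = 55 ms/bit
  a = 295 − 55 × 1 = 240 ms
Then RT(16) = 240 + 55 × log₂ 16 = 240 + 55 × 4 ≈ 460.000 ms.

460 ms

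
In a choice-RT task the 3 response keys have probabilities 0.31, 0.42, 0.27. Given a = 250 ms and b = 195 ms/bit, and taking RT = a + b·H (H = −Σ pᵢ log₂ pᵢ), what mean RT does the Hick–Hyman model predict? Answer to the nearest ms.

554 ms

H = 0.31·log₂(1/0.31) + 0.42·log₂(1/0.42) + 0.27·log₂(1/0.27) = 1.5595 bits.
RT = 250 + 195 × 1.5595 = 554.10 ms.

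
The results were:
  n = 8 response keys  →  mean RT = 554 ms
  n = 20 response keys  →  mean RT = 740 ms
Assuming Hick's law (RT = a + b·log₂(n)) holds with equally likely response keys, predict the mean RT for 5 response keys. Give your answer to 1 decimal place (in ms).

With log₂ n on the abscissa the relation is linear; from the two conditions:
  b = (740 − 554) / (log₂ 20 − log₂ 8) = 186 / (4.3219 − 3) = 140.704 ms/bit
  a = 554 − 140.704 × 3 = 131.889 ms
Then RT(5) = 131.889 + 140.704 × log₂ 5 = 131.889 + 140.704 × 2.3219 ≈ 458.593 ms.

458.6 ms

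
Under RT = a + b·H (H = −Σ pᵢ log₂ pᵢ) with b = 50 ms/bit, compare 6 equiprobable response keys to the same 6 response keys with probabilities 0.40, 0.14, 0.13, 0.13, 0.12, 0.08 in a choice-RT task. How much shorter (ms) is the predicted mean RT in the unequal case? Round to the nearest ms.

12 ms

The RT saving is b·ΔH. Equiprobable H₀ = log₂(6) = 2.5850 bits; with the given probabilities H = 2.3497 bits.
b·(H₀ − H) = 50 × (2.5850 − 2.3497) = 11.76 ms.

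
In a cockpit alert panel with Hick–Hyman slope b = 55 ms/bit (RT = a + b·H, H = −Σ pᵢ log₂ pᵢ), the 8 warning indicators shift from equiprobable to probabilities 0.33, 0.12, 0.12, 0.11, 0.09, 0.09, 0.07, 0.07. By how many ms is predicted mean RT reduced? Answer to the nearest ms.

12 ms

Equiprobable entropy H₀ = log₂ 8 = 3.0000 bits.
Skewed entropy H = −Σ pᵢ log₂ pᵢ = 2.7747 bits.
ΔRT = b·(H₀ − H) = 55 × 0.2253 = 12.39 ms.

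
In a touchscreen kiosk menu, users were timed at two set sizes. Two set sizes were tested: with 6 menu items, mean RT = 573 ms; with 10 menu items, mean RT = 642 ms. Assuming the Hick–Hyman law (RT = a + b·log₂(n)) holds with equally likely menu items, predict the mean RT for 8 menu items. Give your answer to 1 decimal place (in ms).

611.9 ms

With log₂ n on the abscissa the relation is linear; from the two conditions:
  b = (642 − 573) / (log₂ 10 − log₂ 6) = 69 / (3.3219 − 2.5850) = 93.627 ms/bit
  a = 573 − 93.627 × 2.5850 = 330.977 ms
Then RT(8) = 330.977 + 93.627 × log₂ 8 = 330.977 + 93.627 × 3 ≈ 611.859 ms.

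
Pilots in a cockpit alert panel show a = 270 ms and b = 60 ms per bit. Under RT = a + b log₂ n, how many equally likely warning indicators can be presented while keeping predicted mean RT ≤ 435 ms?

6

60·log₂ n ≤ 435 − 270 = 165, giving log₂ n ≤ 2.7500 and n ≤ 6.727. The largest whole number is 6.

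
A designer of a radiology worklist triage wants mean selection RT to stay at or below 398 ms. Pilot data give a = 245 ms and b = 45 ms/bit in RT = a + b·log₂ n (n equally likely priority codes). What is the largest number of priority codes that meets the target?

45·log₂ n ≤ 398 − 245 = 153, giving log₂ n ≤ 3.4000 and n ≤ 10.556. The largest whole number is 10.

10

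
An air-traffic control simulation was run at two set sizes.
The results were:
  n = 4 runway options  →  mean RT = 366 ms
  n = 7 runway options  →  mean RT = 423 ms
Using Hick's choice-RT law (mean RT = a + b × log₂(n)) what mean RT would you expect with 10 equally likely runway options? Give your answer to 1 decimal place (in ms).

Fit slope and intercept:
  b = (423 − 366) / (log₂ 7 − log₂ 4) = 57 / (2.8074 − 2) = 70.601 ms/bit
  a = 366 − 70.601 × 2 = 224.798 ms
Then RT(10) = 224.798 + 70.601 × log₂ 10 = 224.798 + 70.601 × 3.3219 ≈ 459.329 ms.

459.3 ms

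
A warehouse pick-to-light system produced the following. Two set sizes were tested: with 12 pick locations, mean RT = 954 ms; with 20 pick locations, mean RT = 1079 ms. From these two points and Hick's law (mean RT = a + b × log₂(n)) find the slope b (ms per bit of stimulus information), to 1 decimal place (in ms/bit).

Slope: b = (1079 − 954) / (log₂ 20 − log₂ 12) = 125/0.7370 = 169.614 ms/bit.

169.6 ms/bit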